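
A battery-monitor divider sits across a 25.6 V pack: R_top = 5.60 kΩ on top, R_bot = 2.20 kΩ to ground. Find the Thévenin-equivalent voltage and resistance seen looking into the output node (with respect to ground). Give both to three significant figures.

V_th is the open-circuit tap voltage: 25.6 × 2.20/(5.60 + 2.20) = 7.22 V.
With the supply zeroed, R_top and R_bot appear in parallel from the tap: R_th = R_top‖R_bot = (5.60 × 2.20)/7.800 = 1.58 kΩ.

V_th = 7.22 V, R_th = 1.58 kΩ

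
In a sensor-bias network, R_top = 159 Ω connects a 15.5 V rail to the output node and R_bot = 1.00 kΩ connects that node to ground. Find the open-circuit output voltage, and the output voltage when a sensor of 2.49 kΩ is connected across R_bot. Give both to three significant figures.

Open-circuit: V = 15.5 × 1000/(159 + 1000) = 13.4 V.
With the load, R_bot becomes R_bot‖R_L = 713.5 Ω, so V = 15.5 × 713.5/872.5 = 12.7 V.

Unloaded: 13.4 V; loaded: 12.7 V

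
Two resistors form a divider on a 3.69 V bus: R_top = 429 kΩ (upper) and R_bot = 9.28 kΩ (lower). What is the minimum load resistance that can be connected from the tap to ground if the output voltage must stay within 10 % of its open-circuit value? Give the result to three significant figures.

R_L(min) ≈ 81.8 kΩ

Output resistance R_th = R_top‖R_bot = (429 × 9.28)/438.3 = 9.084 kΩ.
The fractional drop is R_th/(R_th + R_L); requiring this ≤ 0.100 gives R_L ≥ R_th(1/0.100 − 1) = 9.084 × 9.000 = 81.8 kΩ.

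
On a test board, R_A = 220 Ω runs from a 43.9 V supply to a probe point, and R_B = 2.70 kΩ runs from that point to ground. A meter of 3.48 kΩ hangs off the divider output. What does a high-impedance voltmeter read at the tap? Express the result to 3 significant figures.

V_out ≈ 38.4 V

The load sits in parallel with R_B: R_B‖R_L = (2700 × 3480) / (2700 + 3480) = 1520 Ω.
V_out = 43.9 × 1520 / (220 + 1520) = 43.9 × 1520/1740 = 38.4 V.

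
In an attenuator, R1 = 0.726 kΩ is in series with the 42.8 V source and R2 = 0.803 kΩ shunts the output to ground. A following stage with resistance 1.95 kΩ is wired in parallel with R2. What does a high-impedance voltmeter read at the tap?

V_out ≈ 18.8 V

The load sits in parallel with R2: R2‖R_L = (803 × 1950) / (803 + 1950) = 568.8 Ω.
V_out = 42.8 × 568.8 / (726 + 568.8) = 42.8 × 568.8/1295 = 18.8 V.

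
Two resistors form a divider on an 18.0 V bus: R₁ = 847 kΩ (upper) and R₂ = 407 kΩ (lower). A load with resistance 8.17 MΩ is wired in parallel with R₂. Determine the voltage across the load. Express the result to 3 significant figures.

V_out ≈ 5.65 V

The load sits in parallel with R₂: R₂‖R_L = (407 × 8170) / (407 + 8170) = 387.7 kΩ.
V_out = 18.0 × 387.7 / (847 + 387.7) = 18.0 × 387.7/1235 = 5.65 V.
(Unloaded it would have been 5.84 V.)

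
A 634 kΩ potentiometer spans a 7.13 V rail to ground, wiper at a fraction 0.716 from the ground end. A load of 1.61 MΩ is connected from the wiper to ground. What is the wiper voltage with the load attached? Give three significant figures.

The wiper splits the pot into (1−α)R = 180.1 kΩ above and αR = 453.9 kΩ below.
Lower section ‖ load = 354.1 kΩ.
V_wiper = 7.13 × 354.1/(180.1 + 354.1) = 4.73 V.

V ≈ 4.73 V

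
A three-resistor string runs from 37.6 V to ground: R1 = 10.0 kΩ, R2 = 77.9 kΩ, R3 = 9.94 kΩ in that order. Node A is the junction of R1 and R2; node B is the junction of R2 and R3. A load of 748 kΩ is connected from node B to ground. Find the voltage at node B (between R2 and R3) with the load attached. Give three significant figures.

At node B, R3 is in parallel with the load: R3‖R_L = 9.810 kΩ.
Below node A the resistance is R2 + (R3‖R_L) = 87.71 kΩ, so V_A = 37.6 × 87.71/97.71 = 33.75 V.
Then V_B = V_A × (R3‖R_L)/(R2 + R3‖R_L) = 33.75 × 9.810/87.71 = 3.77 V.

V ≈ 3.77 V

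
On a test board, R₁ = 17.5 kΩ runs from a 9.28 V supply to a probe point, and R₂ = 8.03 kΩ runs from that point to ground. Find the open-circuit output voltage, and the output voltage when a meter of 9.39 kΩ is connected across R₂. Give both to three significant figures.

Unloaded: 2.92 V; loaded: 1.84 V

Open-circuit: V = 9.28 × 8.03/(17.5 + 8.03) = 2.92 V.
With the load, R₂ becomes R₂‖R_L = 4.328 kΩ, so V = 9.28 × 4.328/21.83 = 1.84 V.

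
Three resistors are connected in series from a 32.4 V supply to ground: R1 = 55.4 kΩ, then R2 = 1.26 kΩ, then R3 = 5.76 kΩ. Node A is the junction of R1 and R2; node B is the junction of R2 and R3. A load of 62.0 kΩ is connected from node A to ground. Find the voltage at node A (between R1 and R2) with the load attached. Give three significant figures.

V ≈ 3.31 V

Below node A the series string R2+R3 = 7.020 kΩ sits in parallel with the 62.0 kΩ load: 6.306 kΩ.
V_A = 32.4 × 6.306/(55.4 + 6.306) = 3.31 V.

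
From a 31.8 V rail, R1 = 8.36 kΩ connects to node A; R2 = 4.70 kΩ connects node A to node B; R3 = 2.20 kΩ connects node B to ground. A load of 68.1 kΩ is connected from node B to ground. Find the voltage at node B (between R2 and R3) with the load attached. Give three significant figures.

V ≈ 4.46 V

At node B, R3 is in parallel with the load: R3‖R_L = 2.131 kΩ.
Below node A the resistance is R2 + (R3‖R_L) = 6.831 kΩ, so V_A = 31.8 × 6.831/15.19 = 14.30 V.
Then V_B = V_A × (R3‖R_L)/(R2 + R3‖R_L) = 14.30 × 2.131/6.831 = 4.46 V.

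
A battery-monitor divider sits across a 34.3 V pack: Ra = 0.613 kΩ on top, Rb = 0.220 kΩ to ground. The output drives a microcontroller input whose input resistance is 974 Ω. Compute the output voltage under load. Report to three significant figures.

V_out ≈ 7.77 V

The load sits in parallel with Rb: Rb‖R_L = (220 × 974) / (220 + 974) = 179.5 Ω.
V_out = 34.3 × 179.5 / (613 + 179.5) = 34.3 × 179.5/792.5 = 7.77 V.
(Unloaded it would have been 9.06 V.)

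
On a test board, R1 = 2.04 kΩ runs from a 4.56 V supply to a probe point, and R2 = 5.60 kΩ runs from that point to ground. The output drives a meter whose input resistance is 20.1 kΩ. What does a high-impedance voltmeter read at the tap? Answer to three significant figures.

The load sits in parallel with R2: R2‖R_L = (5.60 × 20.1) / (5.60 + 20.1) = 4.380 kΩ.
V_out = 4.56 × 4.380 / (2.04 + 4.380) = 4.56 × 4.380/6.420 = 3.11 V.

V_out ≈ 3.11 V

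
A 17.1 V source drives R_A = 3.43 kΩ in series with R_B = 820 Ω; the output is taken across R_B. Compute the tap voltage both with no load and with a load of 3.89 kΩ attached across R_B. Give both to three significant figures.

Open-circuit: V = 17.1 × 820/(3430 + 820) = 3.30 V.
With the load, R_B becomes R_B‖R_L = 677.2 Ω, so V = 17.1 × 677.2/4107 = 2.82 V.

Unloaded: 3.30 V; loaded: 2.82 V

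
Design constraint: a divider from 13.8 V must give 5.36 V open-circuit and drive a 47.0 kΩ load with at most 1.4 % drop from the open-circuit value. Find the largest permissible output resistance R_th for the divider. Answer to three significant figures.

R_th ≤ 667 Ω

Loading drop = R_th/(R_th + R_L) ≤ 0.0140, so R_th ≤ R_L · ε/(1−ε) = 47.0 kΩ × 0.0140/0.9860 = 667 Ω.
(Any R1, R2 with R2/(R1+R2) = 0.388 and R1‖R2 ≤ 667 Ω will meet the spec.)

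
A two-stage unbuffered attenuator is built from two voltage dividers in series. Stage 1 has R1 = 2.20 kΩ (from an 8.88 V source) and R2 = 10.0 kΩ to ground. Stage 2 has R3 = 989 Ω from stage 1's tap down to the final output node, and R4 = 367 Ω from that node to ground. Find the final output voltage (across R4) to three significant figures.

Stage 2 presents R3+R4 = 1356 Ω as a load on stage 1's tap.
Stage 1's lower leg becomes R2‖(R3+R4) = 1194 Ω, so V_mid = 8.88 × 1194/3394 = 3.124 V.
Stage 2 is itself unloaded: V_out = V_mid × R4/(R3+R4) = 3.124 × 367/1356 = 0.846 V.

V_out ≈ 0.846 V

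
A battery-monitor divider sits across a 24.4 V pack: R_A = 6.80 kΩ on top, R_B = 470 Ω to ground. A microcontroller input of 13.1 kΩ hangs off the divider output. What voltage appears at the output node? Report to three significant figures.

The load sits in parallel with R_B: R_B‖R_L = (470 × 13100) / (470 + 13100) = 453.7 Ω.
V_out = 24.4 × 453.7 / (6800 + 453.7) = 24.4 × 453.7/7254 = 1.53 V.
(Unloaded it would have been 1.58 V.)

V_out ≈ 1.53 V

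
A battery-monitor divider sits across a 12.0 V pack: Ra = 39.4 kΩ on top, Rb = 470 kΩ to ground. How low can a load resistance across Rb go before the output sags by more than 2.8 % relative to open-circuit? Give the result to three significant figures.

R_L(min) ≈ 1.26 MΩ

Output resistance R_th = Ra‖Rb = (39.4 × 470)/509.4 = 36.35 kΩ.
The fractional drop is R_th/(R_th + R_L); requiring this ≤ 0.0280 gives R_L ≥ R_th(1/0.0280 − 1) = 36.35 × 34.71 = 1.26 MΩ.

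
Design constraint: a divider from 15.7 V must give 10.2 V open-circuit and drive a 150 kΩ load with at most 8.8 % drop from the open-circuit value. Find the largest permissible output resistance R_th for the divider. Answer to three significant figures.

R_th ≤ 14.5 kΩ

Loading drop = R_th/(R_th + R_L) ≤ 0.0880, so R_th ≤ R_L · ε/(1−ε) = 150 kΩ × 0.0880/0.9120 = 14.5 kΩ.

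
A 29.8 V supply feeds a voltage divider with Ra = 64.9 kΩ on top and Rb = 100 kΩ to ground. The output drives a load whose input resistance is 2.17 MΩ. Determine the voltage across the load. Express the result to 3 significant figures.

V_out ≈ 17.7 V

The load sits in parallel with Rb: Rb‖R_L = (100 × 2170) / (100 + 2170) = 95.59 kΩ.
V_out = 29.8 × 95.59 / (64.9 + 95.59) = 29.8 × 95.59/160.5 = 17.7 V.
(Unloaded it would have been 18.1 V.)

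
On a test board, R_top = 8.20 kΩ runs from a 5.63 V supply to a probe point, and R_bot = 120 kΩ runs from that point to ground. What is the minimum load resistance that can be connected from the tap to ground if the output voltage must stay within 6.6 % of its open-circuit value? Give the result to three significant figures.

R_L(min) ≈ 109 kΩ

Output resistance R_th = R_top‖R_bot = (8.20 × 120)/128.2 = 7.676 kΩ.
The fractional drop is R_th/(R_th + R_L); requiring this ≤ 0.0660 gives R_L ≥ R_th(1/0.0660 − 1) = 7.676 × 14.15 = 109 kΩ.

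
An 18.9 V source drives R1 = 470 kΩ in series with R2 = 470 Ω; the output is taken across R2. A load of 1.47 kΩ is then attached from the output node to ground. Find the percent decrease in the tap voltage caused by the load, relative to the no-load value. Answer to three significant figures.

The divider's output (Thévenin) resistance is R1‖R2 = 469.5 Ω.
Fractional drop under load = R_th/(R_th + R_L) = 469.5 / (469.5 + 1470) = 0.2421.
So the output falls by 24.2 %.

24.2 %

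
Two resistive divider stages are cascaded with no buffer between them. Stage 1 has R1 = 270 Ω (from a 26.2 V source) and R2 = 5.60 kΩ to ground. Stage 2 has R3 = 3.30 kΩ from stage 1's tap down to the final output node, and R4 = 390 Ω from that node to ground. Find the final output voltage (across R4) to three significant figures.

V_out ≈ 2.47 V

Stage 2 presents R3+R4 = 3690 Ω as a load on stage 1's tap.
Stage 1's lower leg becomes R2‖(R3+R4) = 2224 Ω, so V_mid = 26.2 × 2224/2494 = 23.36 V.
Stage 2 is itself unloaded: V_out = V_mid × R4/(R3+R4) = 23.36 × 390/3690 = 2.47 V.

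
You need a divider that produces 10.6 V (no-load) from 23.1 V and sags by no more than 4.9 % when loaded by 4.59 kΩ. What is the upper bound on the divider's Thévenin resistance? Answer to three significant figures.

Loading drop = R_th/(R_th + R_L) ≤ 0.0490, so R_th ≤ R_L · ε/(1−ε) = 4.59 kΩ × 0.0490/0.9510 = 236 Ω.

R_th ≤ 236 Ω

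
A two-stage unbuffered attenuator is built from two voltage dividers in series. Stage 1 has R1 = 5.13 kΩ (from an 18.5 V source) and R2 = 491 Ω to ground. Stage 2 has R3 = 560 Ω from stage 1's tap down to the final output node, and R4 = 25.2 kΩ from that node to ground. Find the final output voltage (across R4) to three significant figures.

Stage 2 presents R3+R4 = 25760 Ω as a load on stage 1's tap.
Stage 1's lower leg becomes R2‖(R3+R4) = 481.8 Ω, so V_mid = 18.5 × 481.8/5612 = 1.588 V.
Stage 2 is itself unloaded: V_out = V_mid × R4/(R3+R4) = 1.588 × 25200/25760 = 1.55 V.

V_out ≈ 1.55 V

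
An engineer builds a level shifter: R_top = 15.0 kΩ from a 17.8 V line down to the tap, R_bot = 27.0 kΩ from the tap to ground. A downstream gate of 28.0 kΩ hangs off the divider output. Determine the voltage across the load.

V_out ≈ 8.51 V

The load sits in parallel with R_bot: R_bot‖R_L = (27.0 × 28.0) / (27.0 + 28.0) = 13.75 kΩ.
V_out = 17.8 × 13.75 / (15.0 + 13.75) = 17.8 × 13.75/28.75 = 8.51 V.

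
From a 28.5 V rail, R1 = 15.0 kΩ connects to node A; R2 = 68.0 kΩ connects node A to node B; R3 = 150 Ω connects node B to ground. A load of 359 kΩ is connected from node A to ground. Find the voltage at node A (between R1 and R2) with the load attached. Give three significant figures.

Below node A the series string R2+R3 = 68150 Ω sits in parallel with the 359000 Ω load: 57280 Ω.
V_A = 28.5 × 57280/(15000 + 57280) = 22.6 V.

V ≈ 22.6 V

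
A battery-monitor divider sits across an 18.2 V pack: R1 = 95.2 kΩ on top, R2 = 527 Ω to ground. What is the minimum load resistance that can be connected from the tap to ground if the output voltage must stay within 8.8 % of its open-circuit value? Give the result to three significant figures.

Output resistance R_th = R1‖R2 = (95200 × 527)/95730 = 524.1 Ω.
The fractional drop is R_th/(R_th + R_L); requiring this ≤ 0.0880 gives R_L ≥ R_th(1/0.0880 − 1) = 524.1 × 10.36 = 5.43 kΩ.

R_L(min) ≈ 5.43 kΩ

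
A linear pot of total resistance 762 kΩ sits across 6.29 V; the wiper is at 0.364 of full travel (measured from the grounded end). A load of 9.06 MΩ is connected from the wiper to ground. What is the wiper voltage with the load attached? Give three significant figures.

The wiper splits the pot into (1−α)R = 484.6 kΩ above and αR = 277.4 kΩ below.
Lower section ‖ load = 269.1 kΩ.
V_wiper = 6.29 × 269.1/(484.6 + 269.1) = 2.25 V.

V ≈ 2.25 V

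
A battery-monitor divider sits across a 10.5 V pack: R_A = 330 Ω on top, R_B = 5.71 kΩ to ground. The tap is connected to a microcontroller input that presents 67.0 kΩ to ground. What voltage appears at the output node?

The load sits in parallel with R_B: R_B‖R_L = (5710 × 67000) / (5710 + 67000) = 5262 Ω.
V_out = 10.5 × 5262 / (330 + 5262) = 10.5 × 5262/5592 = 9.88 V.
(Unloaded it would have been 9.93 V.)

V_out ≈ 9.88 V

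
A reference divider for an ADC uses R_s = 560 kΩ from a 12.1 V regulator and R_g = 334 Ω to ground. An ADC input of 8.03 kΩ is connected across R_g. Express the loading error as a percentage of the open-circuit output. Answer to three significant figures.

The divider's output (Thévenin) resistance is R_s‖R_g = 333.8 Ω.
Fractional drop under load = R_th/(R_th + R_L) = 333.8 / (333.8 + 8030) = 0.03991.
So the output falls by 3.99 %.

3.99 %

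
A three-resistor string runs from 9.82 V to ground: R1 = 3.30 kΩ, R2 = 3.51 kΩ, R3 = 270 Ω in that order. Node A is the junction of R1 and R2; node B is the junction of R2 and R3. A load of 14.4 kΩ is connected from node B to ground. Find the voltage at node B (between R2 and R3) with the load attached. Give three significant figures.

At node B, R3 is in parallel with the load: R3‖R_L = 265.0 Ω.
Below node A the resistance is R2 + (R3‖R_L) = 3775 Ω, so V_A = 9.82 × 3775/7075 = 5.240 V.
Then V_B = V_A × (R3‖R_L)/(R2 + R3‖R_L) = 5.240 × 265.0/3775 = 0.368 V.

V ≈ 0.368 V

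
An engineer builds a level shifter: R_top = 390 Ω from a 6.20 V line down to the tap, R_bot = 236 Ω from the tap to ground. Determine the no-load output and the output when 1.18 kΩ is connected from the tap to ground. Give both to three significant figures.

Unloaded: 2.34 V; loaded: 2.08 V

Open-circuit: V = 6.20 × 236/(390 + 236) = 2.34 V.
With the load, R_bot becomes R_bot‖R_L = 196.7 Ω, so V = 6.20 × 196.7/586.7 = 2.08 V.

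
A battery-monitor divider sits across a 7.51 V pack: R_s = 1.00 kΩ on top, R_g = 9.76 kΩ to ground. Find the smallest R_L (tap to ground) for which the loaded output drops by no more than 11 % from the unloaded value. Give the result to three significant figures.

Output resistance R_th = R_s‖R_g = (1000 × 9760)/10760 = 907.1 Ω.
The fractional drop is R_th/(R_th + R_L); requiring this ≤ 0.110 gives R_L ≥ R_th(1/0.110 − 1) = 907.1 × 8.091 = 7.34 kΩ.

R_L(min) ≈ 7.34 kΩ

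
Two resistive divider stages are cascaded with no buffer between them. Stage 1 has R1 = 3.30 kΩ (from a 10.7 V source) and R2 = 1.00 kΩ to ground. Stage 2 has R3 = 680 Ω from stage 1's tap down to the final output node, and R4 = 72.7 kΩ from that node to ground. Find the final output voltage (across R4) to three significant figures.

Stage 2 presents R3+R4 = 73380 Ω as a load on stage 1's tap.
Stage 1's lower leg becomes R2‖(R3+R4) = 986.6 Ω, so V_mid = 10.7 × 986.6/4287 = 2.463 V.
Stage 2 is itself unloaded: V_out = V_mid × R4/(R3+R4) = 2.463 × 72700/73380 = 2.44 V.

V_out ≈ 2.44 V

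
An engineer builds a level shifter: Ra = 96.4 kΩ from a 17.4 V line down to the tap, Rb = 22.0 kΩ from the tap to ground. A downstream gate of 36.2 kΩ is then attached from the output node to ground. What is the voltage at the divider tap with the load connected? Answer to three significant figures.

V_out ≈ 2.16 V

The load sits in parallel with Rb: Rb‖R_L = (22.0 × 36.2) / (22.0 + 36.2) = 13.68 kΩ.
V_out = 17.4 × 13.68 / (96.4 + 13.68) = 17.4 × 13.68/110.1 = 2.16 V.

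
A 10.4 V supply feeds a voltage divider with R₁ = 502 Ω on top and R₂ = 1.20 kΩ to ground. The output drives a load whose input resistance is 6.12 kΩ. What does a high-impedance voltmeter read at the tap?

The load sits in parallel with R₂: R₂‖R_L = (1200 × 6120) / (1200 + 6120) = 1003 Ω.
V_out = 10.4 × 1003 / (502 + 1003) = 10.4 × 1003/1505 = 6.93 V.

V_out ≈ 6.93 V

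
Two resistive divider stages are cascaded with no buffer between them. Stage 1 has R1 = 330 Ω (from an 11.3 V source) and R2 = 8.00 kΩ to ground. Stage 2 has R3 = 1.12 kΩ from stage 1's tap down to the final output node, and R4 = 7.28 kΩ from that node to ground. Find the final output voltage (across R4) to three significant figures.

Stage 2 presents R3+R4 = 8400 Ω as a load on stage 1's tap.
Stage 1's lower leg becomes R2‖(R3+R4) = 4098 Ω, so V_mid = 11.3 × 4098/4428 = 10.46 V.
Stage 2 is itself unloaded: V_out = V_mid × R4/(R3+R4) = 10.46 × 7280/8400 = 9.06 V.

V_out ≈ 9.06 V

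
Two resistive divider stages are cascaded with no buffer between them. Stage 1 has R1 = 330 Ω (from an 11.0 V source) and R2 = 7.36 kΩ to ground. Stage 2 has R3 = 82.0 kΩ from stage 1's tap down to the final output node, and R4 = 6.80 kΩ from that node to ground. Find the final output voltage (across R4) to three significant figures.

Stage 2 presents R3+R4 = 88800 Ω as a load on stage 1's tap.
Stage 1's lower leg becomes R2‖(R3+R4) = 6797 Ω, so V_mid = 11.0 × 6797/7127 = 10.49 V.
Stage 2 is itself unloaded: V_out = V_mid × R4/(R3+R4) = 10.49 × 6800/88800 = 0.803 V.

V_out ≈ 0.803 V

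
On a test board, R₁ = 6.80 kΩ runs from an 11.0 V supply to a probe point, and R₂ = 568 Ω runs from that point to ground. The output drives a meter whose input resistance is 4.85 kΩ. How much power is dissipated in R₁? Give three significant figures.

P ≈ 15.4 mW

Total resistance from the source is R₁ + (R₂‖R_L) = 7308 Ω, so I = 11.0/7308 Ω = 1.505 mA.
P = I²·R₁ = (1.505 mA)² × 6.80 kΩ = 15.4 mW.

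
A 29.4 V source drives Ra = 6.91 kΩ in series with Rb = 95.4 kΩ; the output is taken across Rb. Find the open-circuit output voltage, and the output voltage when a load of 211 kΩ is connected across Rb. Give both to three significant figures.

Open-circuit: V = 29.4 × 95.4/(6.91 + 95.4) = 27.4 V.
With the load, Rb becomes Rb‖R_L = 65.70 kΩ, so V = 29.4 × 65.70/72.61 = 26.6 V.

Unloaded: 27.4 V; loaded: 26.6 V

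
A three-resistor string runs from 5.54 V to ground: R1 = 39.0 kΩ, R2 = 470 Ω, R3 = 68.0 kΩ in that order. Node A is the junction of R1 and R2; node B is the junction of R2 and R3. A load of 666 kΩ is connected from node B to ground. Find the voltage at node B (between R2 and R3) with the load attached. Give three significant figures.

V ≈ 3.38 V

At node B, R3 is in parallel with the load: R3‖R_L = 61700 Ω.
Below node A the resistance is R2 + (R3‖R_L) = 62170 Ω, so V_A = 5.54 × 62170/101200 = 3.404 V.
Then V_B = V_A × (R3‖R_L)/(R2 + R3‖R_L) = 3.404 × 61700/62170 = 3.38 V.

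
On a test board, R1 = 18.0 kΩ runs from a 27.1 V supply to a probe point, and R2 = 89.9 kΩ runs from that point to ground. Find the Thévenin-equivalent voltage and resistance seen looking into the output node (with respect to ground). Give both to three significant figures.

V_th is the open-circuit tap voltage: 27.1 × 89.9/(18.0 + 89.9) = 22.6 V.
With the supply zeroed, R1 and R2 appear in parallel from the tap: R_th = R1‖R2 = (18.0 × 89.9)/107.9 = 15.0 kΩ.

V_th = 22.6 V, R_th = 15.0 kΩ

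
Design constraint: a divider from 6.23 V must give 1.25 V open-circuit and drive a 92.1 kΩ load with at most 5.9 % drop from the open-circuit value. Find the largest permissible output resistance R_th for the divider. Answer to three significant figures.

Loading drop = R_th/(R_th + R_L) ≤ 0.0590, so R_th ≤ R_L · ε/(1−ε) = 92.1 kΩ × 0.0590/0.9410 = 5.77 kΩ.

R_th ≤ 5.77 kΩ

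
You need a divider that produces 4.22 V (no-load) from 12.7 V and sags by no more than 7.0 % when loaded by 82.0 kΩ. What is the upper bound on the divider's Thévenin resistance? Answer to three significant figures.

Loading drop = R_th/(R_th + R_L) ≤ 0.0700, so R_th ≤ R_L · ε/(1−ε) = 82.0 kΩ × 0.0700/0.9300 = 6.17 kΩ.

R_th ≤ 6.17 kΩ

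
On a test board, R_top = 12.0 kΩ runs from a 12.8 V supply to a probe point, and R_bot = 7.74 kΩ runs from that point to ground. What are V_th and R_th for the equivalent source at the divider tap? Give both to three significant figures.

V_th = 5.02 V, R_th = 4.71 kΩ

V_th is the open-circuit tap voltage: 12.8 × 7.74/(12.0 + 7.74) = 5.02 V.
With the supply zeroed, R_top and R_bot appear in parallel from the tap: R_th = R_top‖R_bot = (12.0 × 7.74)/19.74 = 4.71 kΩ.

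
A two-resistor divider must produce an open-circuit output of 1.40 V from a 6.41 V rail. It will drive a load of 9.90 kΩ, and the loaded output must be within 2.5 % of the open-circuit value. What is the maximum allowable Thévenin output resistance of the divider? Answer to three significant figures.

Loading drop = R_th/(R_th + R_L) ≤ 0.0250, so R_th ≤ R_L · ε/(1−ε) = 9.90 kΩ × 0.0250/0.9750 = 254 Ω.
(Any R1, R2 with R2/(R1+R2) = 0.218 and R1‖R2 ≤ 254 Ω will meet the spec.)

R_th ≤ 254 Ω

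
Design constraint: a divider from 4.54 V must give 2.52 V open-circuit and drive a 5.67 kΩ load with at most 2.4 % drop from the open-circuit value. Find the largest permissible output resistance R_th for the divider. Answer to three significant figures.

R_th ≤ 139 Ω

Loading drop = R_th/(R_th + R_L) ≤ 0.0240, so R_th ≤ R_L · ε/(1−ε) = 5.67 kΩ × 0.0240/0.9760 = 139 Ω.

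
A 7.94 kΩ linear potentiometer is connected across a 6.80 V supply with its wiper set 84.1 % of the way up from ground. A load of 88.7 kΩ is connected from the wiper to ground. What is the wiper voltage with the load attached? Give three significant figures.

V ≈ 5.65 V

The wiper splits the pot into (1−α)R = 1.262 kΩ above and αR = 6.678 kΩ below.
Lower section ‖ load = 6.210 kΩ.
V_wiper = 6.80 × 6.210/(1.262 + 6.210) = 5.65 V.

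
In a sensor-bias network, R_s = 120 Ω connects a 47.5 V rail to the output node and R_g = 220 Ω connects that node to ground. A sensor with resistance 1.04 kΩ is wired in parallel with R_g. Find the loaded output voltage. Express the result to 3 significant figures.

V_out ≈ 28.6 V

The load sits in parallel with R_g: R_g‖R_L = (220 × 1040) / (220 + 1040) = 181.6 Ω.
V_out = 47.5 × 181.6 / (120 + 181.6) = 47.5 × 181.6/301.6 = 28.6 V.
(Unloaded it would have been 30.7 V.)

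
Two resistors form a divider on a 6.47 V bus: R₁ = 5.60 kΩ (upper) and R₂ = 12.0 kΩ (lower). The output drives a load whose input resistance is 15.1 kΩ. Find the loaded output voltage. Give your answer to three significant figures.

V_out ≈ 3.52 V

The load sits in parallel with R₂: R₂‖R_L = (12.0 × 15.1) / (12.0 + 15.1) = 6.686 kΩ.
V_out = 6.47 × 6.686 / (5.60 + 6.686) = 6.47 × 6.686/12.29 = 3.52 V.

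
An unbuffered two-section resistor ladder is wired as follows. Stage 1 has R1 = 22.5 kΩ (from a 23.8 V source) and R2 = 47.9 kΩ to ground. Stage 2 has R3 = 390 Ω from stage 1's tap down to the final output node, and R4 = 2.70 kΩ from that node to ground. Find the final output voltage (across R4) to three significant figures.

V_out ≈ 2.38 V

Stage 2 presents R3+R4 = 3090 Ω as a load on stage 1's tap.
Stage 1's lower leg becomes R2‖(R3+R4) = 2903 Ω, so V_mid = 23.8 × 2903/25400 = 2.720 V.
Stage 2 is itself unloaded: V_out = V_mid × R4/(R3+R4) = 2.720 × 2700/3090 = 2.38 V.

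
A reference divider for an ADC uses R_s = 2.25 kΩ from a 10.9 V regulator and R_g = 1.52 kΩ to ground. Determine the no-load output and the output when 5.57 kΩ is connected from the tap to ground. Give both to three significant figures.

Open-circuit: V = 10.9 × 1.52/(2.25 + 1.52) = 4.39 V.
With the load, R_g becomes R_g‖R_L = 1.194 kΩ, so V = 10.9 × 1.194/3.444 = 3.78 V.

Unloaded: 4.39 V; loaded: 3.78 V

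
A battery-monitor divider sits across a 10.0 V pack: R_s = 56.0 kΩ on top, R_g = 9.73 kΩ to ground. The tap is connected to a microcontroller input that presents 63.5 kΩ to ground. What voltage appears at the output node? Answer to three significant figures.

The load sits in parallel with R_g: R_g‖R_L = (9.73 × 63.5) / (9.73 + 63.5) = 8.437 kΩ.
V_out = 10.0 × 8.437 / (56.0 + 8.437) = 10.0 × 8.437/64.44 = 1.31 V.
(Unloaded it would have been 1.48 V.)

V_out ≈ 1.31 V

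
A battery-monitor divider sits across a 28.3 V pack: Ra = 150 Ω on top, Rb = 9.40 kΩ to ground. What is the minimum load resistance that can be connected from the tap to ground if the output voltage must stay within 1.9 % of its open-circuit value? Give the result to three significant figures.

Output resistance R_th = Ra‖Rb = (150 × 9400)/9550 = 147.6 Ω.
The fractional drop is R_th/(R_th + R_L); requiring this ≤ 0.0190 gives R_L ≥ R_th(1/0.0190 − 1) = 147.6 × 51.63 = 7.62 kΩ.

R_L(min) ≈ 7.62 kΩ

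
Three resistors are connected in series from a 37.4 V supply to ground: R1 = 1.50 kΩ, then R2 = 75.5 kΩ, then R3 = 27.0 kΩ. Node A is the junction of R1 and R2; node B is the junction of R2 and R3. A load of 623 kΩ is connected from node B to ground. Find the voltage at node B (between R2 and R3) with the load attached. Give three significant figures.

V ≈ 9.41 V

At node B, R3 is in parallel with the load: R3‖R_L = 25.88 kΩ.
Below node A the resistance is R2 + (R3‖R_L) = 101.4 kΩ, so V_A = 37.4 × 101.4/102.9 = 36.85 V.
Then V_B = V_A × (R3‖R_L)/(R2 + R3‖R_L) = 36.85 × 25.88/101.4 = 9.41 V.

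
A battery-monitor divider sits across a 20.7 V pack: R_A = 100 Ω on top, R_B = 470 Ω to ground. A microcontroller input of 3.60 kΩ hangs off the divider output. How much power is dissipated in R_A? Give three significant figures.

P ≈ 161 mW

Total resistance from the source is R_A + (R_B‖R_L) = 515.7 Ω, so I = 20.7/515.7 Ω = 40.14 mA.
P = I²·R_A = (40.14 mA)² × 100 Ω = 161 mW.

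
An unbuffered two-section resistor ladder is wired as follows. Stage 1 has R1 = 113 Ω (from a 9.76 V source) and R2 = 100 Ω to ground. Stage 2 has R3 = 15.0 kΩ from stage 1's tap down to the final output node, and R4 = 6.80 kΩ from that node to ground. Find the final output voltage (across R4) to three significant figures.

V_out ≈ 1.43 V

Stage 2 presents R3+R4 = 21800 Ω as a load on stage 1's tap.
Stage 1's lower leg becomes R2‖(R3+R4) = 99.54 Ω, so V_mid = 9.76 × 99.54/212.5 = 4.571 V.
Stage 2 is itself unloaded: V_out = V_mid × R4/(R3+R4) = 4.571 × 6800/21800 = 1.43 V.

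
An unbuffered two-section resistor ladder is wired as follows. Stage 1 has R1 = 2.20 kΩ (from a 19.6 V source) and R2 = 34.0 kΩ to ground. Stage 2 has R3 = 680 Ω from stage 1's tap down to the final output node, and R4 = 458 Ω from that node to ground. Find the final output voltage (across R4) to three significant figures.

V_out ≈ 2.63 V

Stage 2 presents R3+R4 = 1138 Ω as a load on stage 1's tap.
Stage 1's lower leg becomes R2‖(R3+R4) = 1101 Ω, so V_mid = 19.6 × 1101/3301 = 6.538 V.
Stage 2 is itself unloaded: V_out = V_mid × R4/(R3+R4) = 6.538 × 458/1138 = 2.63 V.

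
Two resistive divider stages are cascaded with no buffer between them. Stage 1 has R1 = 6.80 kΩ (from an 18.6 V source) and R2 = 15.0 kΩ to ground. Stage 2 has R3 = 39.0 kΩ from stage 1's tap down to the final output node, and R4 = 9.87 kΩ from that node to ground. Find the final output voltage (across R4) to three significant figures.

V_out ≈ 2.36 V

Stage 2 presents R3+R4 = 48.87 kΩ as a load on stage 1's tap.
Stage 1's lower leg becomes R2‖(R3+R4) = 11.48 kΩ, so V_mid = 18.6 × 11.48/18.28 = 11.68 V.
Stage 2 is itself unloaded: V_out = V_mid × R4/(R3+R4) = 11.68 × 9.87/48.87 = 2.36 V.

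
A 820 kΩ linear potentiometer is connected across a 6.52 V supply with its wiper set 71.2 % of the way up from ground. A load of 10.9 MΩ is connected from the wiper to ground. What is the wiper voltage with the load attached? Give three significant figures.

V ≈ 4.57 V

The wiper splits the pot into (1−α)R = 236.2 kΩ above and αR = 583.8 kΩ below.
Lower section ‖ load = 554.2 kΩ.
V_wiper = 6.52 × 554.2/(236.2 + 554.2) = 4.57 V.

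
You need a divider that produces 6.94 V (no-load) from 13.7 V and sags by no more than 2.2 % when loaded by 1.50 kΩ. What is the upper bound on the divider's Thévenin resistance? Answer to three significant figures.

R_th ≤ 33.7 Ω

Loading drop = R_th/(R_th + R_L) ≤ 0.0220, so R_th ≤ R_L · ε/(1−ε) = 1.50 kΩ × 0.0220/0.9780 = 33.7 Ω.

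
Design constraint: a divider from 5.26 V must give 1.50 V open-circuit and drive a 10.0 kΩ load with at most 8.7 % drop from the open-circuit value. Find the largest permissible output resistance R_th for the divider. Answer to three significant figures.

Loading drop = R_th/(R_th + R_L) ≤ 0.0870, so R_th ≤ R_L · ε/(1−ε) = 10.0 kΩ × 0.0870/0.9130 = 953 Ω.

R_th ≤ 953 Ω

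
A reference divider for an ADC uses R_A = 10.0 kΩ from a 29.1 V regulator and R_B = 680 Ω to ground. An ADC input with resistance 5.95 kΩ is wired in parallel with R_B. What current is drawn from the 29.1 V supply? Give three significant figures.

I ≈ 2.74 mA

R_B‖R_L = 610.3 Ω, so the source sees R_A + R_B‖R_L = 10610 Ω.
I = 29.1 V / 10610 Ω = 2.74 mA.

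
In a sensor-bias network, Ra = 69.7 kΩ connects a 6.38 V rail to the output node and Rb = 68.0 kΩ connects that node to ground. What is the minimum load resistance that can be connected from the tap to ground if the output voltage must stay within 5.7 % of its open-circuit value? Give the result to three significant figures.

Output resistance R_th = Ra‖Rb = (69.7 × 68.0)/137.7 = 34.42 kΩ.
The fractional drop is R_th/(R_th + R_L); requiring this ≤ 0.0570 gives R_L ≥ R_th(1/0.0570 − 1) = 34.42 × 16.54 = 569 kΩ.

R_L(min) ≈ 569 kΩ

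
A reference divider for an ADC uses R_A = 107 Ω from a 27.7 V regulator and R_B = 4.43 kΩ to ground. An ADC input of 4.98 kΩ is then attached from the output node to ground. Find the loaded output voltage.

The load sits in parallel with R_B: R_B‖R_L = (4430 × 4980) / (4430 + 4980) = 2344 Ω.
V_out = 27.7 × 2344 / (107 + 2344) = 27.7 × 2344/2451 = 26.5 V.
(Unloaded it would have been 27.0 V.)

V_out ≈ 26.5 V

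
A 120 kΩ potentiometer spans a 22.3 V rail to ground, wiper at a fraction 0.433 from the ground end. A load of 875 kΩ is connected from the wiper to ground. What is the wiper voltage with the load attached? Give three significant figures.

V ≈ 9.34 V

The wiper splits the pot into (1−α)R = 68.04 kΩ above and αR = 51.96 kΩ below.
Lower section ‖ load = 49.05 kΩ.
V_wiper = 22.3 × 49.05/(68.04 + 49.05) = 9.34 V.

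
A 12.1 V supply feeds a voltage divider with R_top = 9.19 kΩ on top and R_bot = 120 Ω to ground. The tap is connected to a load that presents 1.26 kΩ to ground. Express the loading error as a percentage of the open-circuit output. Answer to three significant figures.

The divider's output (Thévenin) resistance is R_top‖R_bot = 118.5 Ω.
Fractional drop under load = R_th/(R_th + R_L) = 118.5 / (118.5 + 1260) = 0.08593.
So the output falls by 8.59 %.

8.59 %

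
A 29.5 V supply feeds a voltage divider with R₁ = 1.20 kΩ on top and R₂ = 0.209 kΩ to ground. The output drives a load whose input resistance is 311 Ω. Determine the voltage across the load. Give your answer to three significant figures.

V_out ≈ 2.78 V

The load sits in parallel with R₂: R₂‖R_L = (209 × 311) / (209 + 311) = 125.0 Ω.
V_out = 29.5 × 125.0 / (1200 + 125.0) = 29.5 × 125.0/1325 = 2.78 V.
(Unloaded it would have been 4.38 V.)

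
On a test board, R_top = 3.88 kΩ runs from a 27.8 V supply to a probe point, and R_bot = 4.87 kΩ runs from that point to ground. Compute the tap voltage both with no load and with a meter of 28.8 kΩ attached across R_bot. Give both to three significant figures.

Open-circuit: V = 27.8 × 4.87/(3.88 + 4.87) = 15.5 V.
With the load, R_bot becomes R_bot‖R_L = 4.166 kΩ, so V = 27.8 × 4.166/8.046 = 14.4 V.

Unloaded: 15.5 V; loaded: 14.4 V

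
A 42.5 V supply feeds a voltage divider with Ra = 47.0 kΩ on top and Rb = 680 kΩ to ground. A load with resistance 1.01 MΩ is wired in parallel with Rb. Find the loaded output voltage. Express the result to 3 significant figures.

The load sits in parallel with Rb: Rb‖R_L = (680 × 1010) / (680 + 1010) = 406.4 kΩ.
V_out = 42.5 × 406.4 / (47.0 + 406.4) = 42.5 × 406.4/453.4 = 38.1 V.

V_out ≈ 38.1 V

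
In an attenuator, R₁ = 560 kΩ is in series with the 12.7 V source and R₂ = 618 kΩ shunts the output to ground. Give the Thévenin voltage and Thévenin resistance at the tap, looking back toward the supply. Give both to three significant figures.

V_th is the open-circuit tap voltage: 12.7 × 618/(560 + 618) = 6.66 V.
With the supply zeroed, R₁ and R₂ appear in parallel from the tap: R_th = R₁‖R₂ = (560 × 618)/1178 = 294 kΩ.

V_th = 6.66 V, R_th = 294 kΩ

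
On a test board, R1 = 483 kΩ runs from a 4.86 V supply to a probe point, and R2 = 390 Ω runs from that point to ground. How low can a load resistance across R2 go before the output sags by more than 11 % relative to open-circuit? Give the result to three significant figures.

Output resistance R_th = R1‖R2 = (483000 × 390)/483400 = 389.7 Ω.
The fractional drop is R_th/(R_th + R_L); requiring this ≤ 0.110 gives R_L ≥ R_th(1/0.110 − 1) = 389.7 × 8.091 = 3.15 kΩ.

R_L(min) ≈ 3.15 kΩ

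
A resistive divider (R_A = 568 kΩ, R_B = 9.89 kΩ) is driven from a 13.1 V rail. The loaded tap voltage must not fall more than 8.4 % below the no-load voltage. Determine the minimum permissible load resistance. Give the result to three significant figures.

Output resistance R_th = R_A‖R_B = (568 × 9.89)/577.9 = 9.721 kΩ.
The fractional drop is R_th/(R_th + R_L); requiring this ≤ 0.0840 gives R_L ≥ R_th(1/0.0840 − 1) = 9.721 × 10.90 = 106 kΩ.

R_L(min) ≈ 106 kΩ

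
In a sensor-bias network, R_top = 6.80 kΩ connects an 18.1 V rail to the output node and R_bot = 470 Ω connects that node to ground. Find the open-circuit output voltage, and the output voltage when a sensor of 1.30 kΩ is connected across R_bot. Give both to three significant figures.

Unloaded: 1.17 V; loaded: 0.874 V

Open-circuit: V = 18.1 × 470/(6800 + 470) = 1.17 V.
With the load, R_bot becomes R_bot‖R_L = 345.2 Ω, so V = 18.1 × 345.2/7145 = 0.874 V.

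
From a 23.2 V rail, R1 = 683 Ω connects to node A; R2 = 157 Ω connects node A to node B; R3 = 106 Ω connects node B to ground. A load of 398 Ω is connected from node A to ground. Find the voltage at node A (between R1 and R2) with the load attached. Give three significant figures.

Below node A the series string R2+R3 = 263.0 Ω sits in parallel with the 398 Ω load: 158.4 Ω.
V_A = 23.2 × 158.4/(683 + 158.4) = 4.37 V.

V ≈ 4.37 V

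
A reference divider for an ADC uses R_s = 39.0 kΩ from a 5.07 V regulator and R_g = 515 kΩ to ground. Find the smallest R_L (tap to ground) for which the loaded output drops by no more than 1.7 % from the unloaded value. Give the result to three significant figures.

Output resistance R_th = R_s‖R_g = (39.0 × 515)/554.0 = 36.25 kΩ.
The fractional drop is R_th/(R_th + R_L); requiring this ≤ 0.0170 gives R_L ≥ R_th(1/0.0170 − 1) = 36.25 × 57.82 = 2.10 MΩ.

R_L(min) ≈ 2.10 MΩ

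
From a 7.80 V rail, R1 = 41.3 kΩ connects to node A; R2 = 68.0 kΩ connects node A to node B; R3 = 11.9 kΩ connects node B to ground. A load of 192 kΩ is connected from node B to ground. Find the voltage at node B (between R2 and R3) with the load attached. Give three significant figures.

V ≈ 0.725 V

At node B, R3 is in parallel with the load: R3‖R_L = 11.21 kΩ.
Below node A the resistance is R2 + (R3‖R_L) = 79.21 kΩ, so V_A = 7.80 × 79.21/120.5 = 5.127 V.
Then V_B = V_A × (R3‖R_L)/(R2 + R3‖R_L) = 5.127 × 11.21/79.21 = 0.725 V.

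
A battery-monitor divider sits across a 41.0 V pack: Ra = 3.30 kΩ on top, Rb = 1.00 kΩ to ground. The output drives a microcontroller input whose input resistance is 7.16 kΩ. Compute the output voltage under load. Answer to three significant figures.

V_out ≈ 8.61 V

The load sits in parallel with Rb: Rb‖R_L = (1.00 × 7.16) / (1.00 + 7.16) = 0.8775 kΩ.
V_out = 41.0 × 0.8775 / (3.30 + 0.8775) = 41.0 × 0.8775/4.177 = 8.61 V.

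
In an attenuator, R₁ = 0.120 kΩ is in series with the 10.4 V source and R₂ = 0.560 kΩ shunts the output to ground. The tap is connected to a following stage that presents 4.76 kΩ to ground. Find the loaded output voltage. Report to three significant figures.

The load sits in parallel with R₂: R₂‖R_L = (560 × 4760) / (560 + 4760) = 501.1 Ω.
V_out = 10.4 × 501.1 / (120 + 501.1) = 10.4 × 501.1/621.1 = 8.39 V.
(Unloaded it would have been 8.56 V.)

V_out ≈ 8.39 V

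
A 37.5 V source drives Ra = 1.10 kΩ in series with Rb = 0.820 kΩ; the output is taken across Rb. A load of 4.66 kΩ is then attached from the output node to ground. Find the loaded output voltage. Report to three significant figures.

The load sits in parallel with Rb: Rb‖R_L = (820 × 4660) / (820 + 4660) = 697.3 Ω.
V_out = 37.5 × 697.3 / (1100 + 697.3) = 37.5 × 697.3/1797 = 14.5 V.

V_out ≈ 14.5 V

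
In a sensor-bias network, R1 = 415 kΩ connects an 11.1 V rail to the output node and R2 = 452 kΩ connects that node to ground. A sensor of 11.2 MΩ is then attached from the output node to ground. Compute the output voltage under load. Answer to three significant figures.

V_out ≈ 5.68 V

The load sits in parallel with R2: R2‖R_L = (452 × 11200) / (452 + 11200) = 434.5 kΩ.
V_out = 11.1 × 434.5 / (415 + 434.5) = 11.1 × 434.5/849.5 = 5.68 V.
(Unloaded it would have been 5.79 V.)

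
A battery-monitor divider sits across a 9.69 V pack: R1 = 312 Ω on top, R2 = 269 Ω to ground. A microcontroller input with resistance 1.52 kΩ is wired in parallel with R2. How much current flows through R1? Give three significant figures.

I ≈ 17.9 mA

R2‖R_L = 228.6 Ω, so the source sees R1 + R2‖R_L = 540.6 Ω.
I = 9.69 V / 540.6 Ω = 17.9 mA.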